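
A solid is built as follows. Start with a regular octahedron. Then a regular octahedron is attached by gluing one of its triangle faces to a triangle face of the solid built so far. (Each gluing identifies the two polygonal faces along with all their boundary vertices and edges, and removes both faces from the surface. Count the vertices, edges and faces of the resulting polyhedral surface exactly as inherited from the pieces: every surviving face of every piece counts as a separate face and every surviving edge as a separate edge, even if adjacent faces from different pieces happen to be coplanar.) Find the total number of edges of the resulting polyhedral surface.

A regular octahedron: V=6, E=12, F=8.
Attach a regular octahedron (V=6, E=12, F=8) along a 3-gon: merge 3 vertices and 3 edges, delete both glued faces → V=9, E=21, F=14.
Check: V − E + F = 9 − 21 + 14 = 2.

21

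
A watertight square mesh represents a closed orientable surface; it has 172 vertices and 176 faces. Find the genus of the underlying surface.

3

Every face is a square, so 2E = 4·176 = 704, giving E = 352.
χ = V − E + F = 172 − 352 + 176 = -4.
For a closed orientable surface χ = 2 − 2g, so g = (2 − (-4))/2 = 3.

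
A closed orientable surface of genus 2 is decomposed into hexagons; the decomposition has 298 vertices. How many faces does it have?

150

χ = 2 − 2·2 = -2, and every face is a hexagon so 6F = 2E.
V − E + F = -2 with E = 6F/2 gives 298 − (6/2 − 1)·F = -2, so F = 150 and E = 450.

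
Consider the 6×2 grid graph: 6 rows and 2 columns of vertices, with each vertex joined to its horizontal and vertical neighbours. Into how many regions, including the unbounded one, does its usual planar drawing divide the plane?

The grid has V = 6·2 = 12 vertices and E = 6·1 + 2·5 = 16 edges.
F = 2 − V + E = 2 − 12 + 16 = 6.

6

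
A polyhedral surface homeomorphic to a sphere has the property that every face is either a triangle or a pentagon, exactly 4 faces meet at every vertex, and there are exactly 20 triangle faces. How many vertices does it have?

Let x be the number of pentagons; then F = 20 + x.
Edge–face incidences: 2E = 3·20 + 5·x = 60 + 5x.
Every vertex has degree 4, so 4V = 2E.
Euler: V − E + F = 2 ⇒ (2E)/4 − E + (20 + x) = 2.
Multiply by 8: 2·(2E) − 4·(2E) + 8·(20 + x) = 16, i.e. 160 + 8x − 2·(60 + 5x) = 16.
Collecting terms: −2x + 40 = 16, so −2x = −24, so x = 12.
Then 2E = 60 + 5·12 = 120, so E = 60, V = 2E/4 = 30, F = 20 + 12 = 32.

30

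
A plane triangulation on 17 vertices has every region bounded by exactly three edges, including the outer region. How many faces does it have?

30

In a plane triangulation 3F = 2E and V − E + F = 2, so F = 2V − 4 = 2·17 − 4 = 30.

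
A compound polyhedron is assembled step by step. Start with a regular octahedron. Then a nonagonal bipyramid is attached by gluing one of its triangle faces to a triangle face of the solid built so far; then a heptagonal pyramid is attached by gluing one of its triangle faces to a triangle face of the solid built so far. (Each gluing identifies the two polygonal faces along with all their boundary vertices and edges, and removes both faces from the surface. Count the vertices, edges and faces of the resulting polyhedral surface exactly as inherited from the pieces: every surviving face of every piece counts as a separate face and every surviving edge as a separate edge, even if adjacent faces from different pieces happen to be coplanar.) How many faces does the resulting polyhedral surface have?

30

A regular octahedron: V=6, E=12, F=8.
Attach a nonagonal bipyramid (V=11, E=27, F=18) along a 3-gon: merge 3 vertices and 3 edges, delete both glued faces → V=14, E=36, F=24.
Attach a heptagonal pyramid (V=8, E=14, F=8) along a 3-gon: merge 3 vertices and 3 edges, delete both glued faces → V=19, E=47, F=30.
Check: V − E + F = 19 − 47 + 30 = 2.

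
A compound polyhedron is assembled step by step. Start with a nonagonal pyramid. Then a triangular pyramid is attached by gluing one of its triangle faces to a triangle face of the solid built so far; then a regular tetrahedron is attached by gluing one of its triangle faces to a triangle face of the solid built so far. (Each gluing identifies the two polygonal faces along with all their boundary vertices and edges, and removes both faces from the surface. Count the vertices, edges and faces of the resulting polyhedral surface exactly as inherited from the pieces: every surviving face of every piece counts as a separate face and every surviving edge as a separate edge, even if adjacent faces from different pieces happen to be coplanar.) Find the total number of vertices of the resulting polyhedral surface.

A nonagonal pyramid: V=10, E=18, F=10.
Attach a triangular pyramid (V=4, E=6, F=4) along a 3-gon: merge 3 vertices and 3 edges, delete both glued faces → V=11, E=21, F=12.
Attach a regular tetrahedron (V=4, E=6, F=4) along a 3-gon: merge 3 vertices and 3 edges, delete both glued faces → V=12, E=24, F=14.
Check: V − E + F = 12 − 24 + 14 = 2.

12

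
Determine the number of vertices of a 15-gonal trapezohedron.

The n-trapezohedron (dual of the n-antiprism) has V = 2·15 + 2 = 32, E = 4·15 = 60, F = 2·15 = 30.

32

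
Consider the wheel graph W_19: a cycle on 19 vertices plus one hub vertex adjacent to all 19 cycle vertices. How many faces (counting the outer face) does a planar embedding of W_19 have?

20

W_19 has V = 19 + 1 = 20 vertices and E = 2·19 = 38 edges.
By Euler's formula F = 2 − V + E = 2 − 20 + 38 = 20.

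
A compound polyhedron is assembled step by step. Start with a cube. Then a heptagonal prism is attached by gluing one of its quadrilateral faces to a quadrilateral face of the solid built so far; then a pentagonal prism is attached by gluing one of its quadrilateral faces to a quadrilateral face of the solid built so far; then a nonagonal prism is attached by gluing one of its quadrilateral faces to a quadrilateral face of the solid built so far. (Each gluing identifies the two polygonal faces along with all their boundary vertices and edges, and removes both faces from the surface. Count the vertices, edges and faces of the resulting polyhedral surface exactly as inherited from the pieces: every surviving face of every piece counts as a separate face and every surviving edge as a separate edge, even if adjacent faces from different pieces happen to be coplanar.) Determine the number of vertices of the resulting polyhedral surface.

A cube: V=8, E=12, F=6.
Attach a heptagonal prism (V=14, E=21, F=9) along a 4-gon: merge 4 vertices and 4 edges, delete both glued faces → V=18, E=29, F=13.
Attach a pentagonal prism (V=10, E=15, F=7) along a 4-gon: merge 4 vertices and 4 edges, delete both glued faces → V=24, E=40, F=18.
Attach a nonagonal prism (V=18, E=27, F=11) along a 4-gon: merge 4 vertices and 4 edges, delete both glued faces → V=38, E=63, F=27.
Check: V − E + F = 38 − 63 + 27 = 2.

38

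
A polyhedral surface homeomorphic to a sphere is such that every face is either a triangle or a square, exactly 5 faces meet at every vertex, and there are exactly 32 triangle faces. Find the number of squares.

Let x be the number of squares; then F = 32 + x.
Edge–face incidences: 2E = 3·32 + 4·x = 96 + 4x.
Every vertex has degree 5, so 5V = 2E.
Euler: V − E + F = 2 ⇒ (2E)/5 − E + (32 + x) = 2.
Multiply by 10: 2·(2E) − 5·(2E) + 10·(32 + x) = 20, i.e. 320 + 10x − 3·(96 + 4x) = 20.
Collecting terms: −2x + 32 = 20, so −2x = −12, so x = 6.
Then 2E = 96 + 4·6 = 120, so E = 60, V = 2E/5 = 24, F = 32 + 6 = 38.

6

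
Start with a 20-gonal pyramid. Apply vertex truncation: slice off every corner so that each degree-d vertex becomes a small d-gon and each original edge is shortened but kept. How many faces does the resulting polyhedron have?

42

The base solid has V = 21, E = 40, F = 21.
Truncation replaces each original edge-end by a new vertex, so V′ = 2E = 80.
Each original edge survives, and each old vertex of degree d contributes d new edges; summing degrees gives Σd = 2E, so E′ = E + 2E = 3E = 120.
Each original face survives and each original vertex becomes one new face: F′ = F + V = 42.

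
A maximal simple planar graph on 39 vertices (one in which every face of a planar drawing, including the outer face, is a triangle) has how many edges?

In a plane triangulation 3F = 2E and V − E + F = 2, so E = 3V − 6 = 3·39 − 6 = 111.

111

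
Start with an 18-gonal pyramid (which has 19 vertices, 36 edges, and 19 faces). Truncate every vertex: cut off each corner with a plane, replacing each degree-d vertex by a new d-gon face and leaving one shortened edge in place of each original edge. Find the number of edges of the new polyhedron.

108

Truncation replaces each original edge-end by a new vertex, so V′ = 2E = 72.
Each original edge survives, and each old vertex of degree d contributes d new edges; summing degrees gives Σd = 2E, so E′ = E + 2E = 3E = 108.
Each original face survives and each original vertex becomes one new face: F′ = F + V = 38.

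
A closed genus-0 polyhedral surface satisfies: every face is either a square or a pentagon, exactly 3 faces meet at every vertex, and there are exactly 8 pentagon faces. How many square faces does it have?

Let x be the number of squares; then F = 8 + x.
Edge–face incidences: 2E = 5·8 + 4·x = 40 + 4x.
Every vertex has degree 3, so 3V = 2E.
Euler: V − E + F = 2 ⇒ (2E)/3 − E + (8 + x) = 2.
Multiply by 6: 2·(2E) − 3·(2E) + 6·(8 + x) = 12, i.e. 48 + 6x − (40 + 4x) = 12.
Collecting terms: 2x + 8 = 12, so 2x = 4, so x = 2.
Then 2E = 40 + 4·2 = 48, so E = 24, V = 2E/3 = 16, F = 8 + 2 = 10.

2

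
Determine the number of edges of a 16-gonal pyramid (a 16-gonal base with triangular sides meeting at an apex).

32

A pyramid on an n-gon base has one n-gon and n triangles: V = 16 + 1 = 17, E = 2·16 = 32, F = 16 + 1 = 17.
Check: V − E + F = 17 − 32 + 17 = 2.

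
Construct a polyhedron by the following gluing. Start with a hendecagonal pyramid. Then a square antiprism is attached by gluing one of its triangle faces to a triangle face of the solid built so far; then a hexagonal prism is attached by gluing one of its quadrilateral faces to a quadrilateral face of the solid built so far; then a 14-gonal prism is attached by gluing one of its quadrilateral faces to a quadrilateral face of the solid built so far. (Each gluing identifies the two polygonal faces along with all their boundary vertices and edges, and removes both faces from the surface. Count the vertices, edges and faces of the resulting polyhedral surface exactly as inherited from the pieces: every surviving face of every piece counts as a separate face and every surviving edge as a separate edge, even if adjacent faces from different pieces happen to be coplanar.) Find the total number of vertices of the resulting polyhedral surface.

A hendecagonal pyramid: V=12, E=22, F=12.
Attach a square antiprism (V=8, E=16, F=10) along a 3-gon: merge 3 vertices and 3 edges, delete both glued faces → V=17, E=35, F=20.
Attach a hexagonal prism (V=12, E=18, F=8) along a 4-gon: merge 4 vertices and 4 edges, delete both glued faces → V=25, E=49, F=26.
Attach a 14-gonal prism (V=28, E=42, F=16) along a 4-gon: merge 4 vertices and 4 edges, delete both glued faces → V=49, E=87, F=40.
Check: V − E + F = 49 − 87 + 40 = 2.

49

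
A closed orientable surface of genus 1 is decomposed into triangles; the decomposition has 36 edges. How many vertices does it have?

12

χ = 2 − 2·1 = 0, and every face is a triangle so 3F = 2E.
F = 2E/3 = 24. Then V = 0 + E − F = 0 + 36 − 24 = 12.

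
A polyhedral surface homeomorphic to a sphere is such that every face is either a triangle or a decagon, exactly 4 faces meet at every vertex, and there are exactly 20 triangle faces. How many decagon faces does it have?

Let x be the number of decagons; then F = 20 + x.
Edge–face incidences: 2E = 3·20 + 10·x = 60 + 10x.
Every vertex has degree 4, so 4V = 2E.
Euler: V − E + F = 2 ⇒ (2E)/4 − E + (20 + x) = 2.
Multiply by 8: 2·(2E) − 4·(2E) + 8·(20 + x) = 16, i.e. 160 + 8x − 2·(60 + 10x) = 16.
Collecting terms: −12x + 40 = 16, so −12x = −24, so x = 2.
Then 2E = 60 + 10·2 = 80, so E = 40, V = 2E/4 = 20, F = 20 + 2 = 22.

2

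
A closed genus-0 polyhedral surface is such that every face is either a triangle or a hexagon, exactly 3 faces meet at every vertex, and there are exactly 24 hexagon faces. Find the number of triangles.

4

Let x be the number of triangles; then F = 24 + x.
Edge–face incidences: 2E = 6·24 + 3·x = 144 + 3x.
Every vertex has degree 3, so 3V = 2E.
Euler: V − E + F = 2 ⇒ (2E)/3 − E + (24 + x) = 2.
Multiply by 6: 2·(2E) − 3·(2E) + 6·(24 + x) = 12, i.e. 144 + 6x − (144 + 3x) = 12.
Collecting terms: 3x = 12, so x = 4.
Then 2E = 144 + 3·4 = 156, so E = 78, V = 2E/3 = 52, F = 24 + 4 = 28.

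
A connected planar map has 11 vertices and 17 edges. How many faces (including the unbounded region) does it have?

8

Euler's formula for a connected plane graph: V − E + F = 2, so F = 2 − 11 + 17 = 8.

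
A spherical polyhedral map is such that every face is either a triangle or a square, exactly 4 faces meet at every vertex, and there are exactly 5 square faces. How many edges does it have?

22

Let x be the number of triangles; then F = 5 + x.
Edge–face incidences: 2E = 4·5 + 3·x = 20 + 3x.
Every vertex has degree 4, so 4V = 2E.
Euler: V − E + F = 2 ⇒ (2E)/4 − E + (5 + x) = 2.
Multiply by 8: 2·(2E) − 4·(2E) + 8·(5 + x) = 16, i.e. 40 + 8x − 2·(20 + 3x) = 16.
Collecting terms: 2x = 16, so x = 8.
Then 2E = 20 + 3·8 = 44, so E = 22, V = 2E/4 = 11, F = 5 + 8 = 13.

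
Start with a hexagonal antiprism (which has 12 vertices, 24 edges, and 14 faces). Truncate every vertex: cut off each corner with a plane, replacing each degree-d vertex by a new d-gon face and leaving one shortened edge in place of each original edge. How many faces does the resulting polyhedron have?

26

Truncation replaces each original edge-end by a new vertex, so V′ = 2E = 48.
Each original edge survives, and each old vertex of degree d contributes d new edges; summing degrees gives Σd = 2E, so E′ = E + 2E = 3E = 72.
Each original face survives and each original vertex becomes one new face: F′ = F + V = 26.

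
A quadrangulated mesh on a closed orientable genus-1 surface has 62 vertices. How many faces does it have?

χ = 2 − 2·1 = 0, and every face is a square so 4F = 2E.
V − E + F = 0 with E = 4F/2 gives 62 − (4/2 − 1)·F = 0, so F = 62 and E = 124.

62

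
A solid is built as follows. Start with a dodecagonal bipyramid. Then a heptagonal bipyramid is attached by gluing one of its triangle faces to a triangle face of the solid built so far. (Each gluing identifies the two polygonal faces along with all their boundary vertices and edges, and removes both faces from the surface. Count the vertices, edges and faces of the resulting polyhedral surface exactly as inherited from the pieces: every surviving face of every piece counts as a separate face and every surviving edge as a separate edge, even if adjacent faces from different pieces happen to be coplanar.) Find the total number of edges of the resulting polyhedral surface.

54

A dodecagonal bipyramid: V=14, E=36, F=24.
Attach a heptagonal bipyramid (V=9, E=21, F=14) along a 3-gon: merge 3 vertices and 3 edges, delete both glued faces → V=20, E=54, F=36.
Check: V − E + F = 20 − 54 + 36 = 2.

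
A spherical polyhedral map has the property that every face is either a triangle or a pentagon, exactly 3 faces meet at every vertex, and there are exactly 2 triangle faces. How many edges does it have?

Let x be the number of pentagons; then F = 2 + x.
Edge–face incidences: 2E = 3·2 + 5·x = 6 + 5x.
Every vertex has degree 3, so 3V = 2E.
Euler: V − E + F = 2 ⇒ (2E)/3 − E + (2 + x) = 2.
Multiply by 6: 2·(2E) − 3·(2E) + 6·(2 + x) = 12, i.e. 12 + 6x − (6 + 5x) = 12.
Collecting terms: x + 6 = 12, so x = 6.
Then 2E = 6 + 5·6 = 36, so E = 18, V = 2E/3 = 12, F = 2 + 6 = 8.

18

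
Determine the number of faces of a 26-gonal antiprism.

54

An antiprism on an n-gon has two n-gon caps and 2n triangles: V = 2·26 = 52, E = 4·26 = 104, F = 2·26 + 2 = 54.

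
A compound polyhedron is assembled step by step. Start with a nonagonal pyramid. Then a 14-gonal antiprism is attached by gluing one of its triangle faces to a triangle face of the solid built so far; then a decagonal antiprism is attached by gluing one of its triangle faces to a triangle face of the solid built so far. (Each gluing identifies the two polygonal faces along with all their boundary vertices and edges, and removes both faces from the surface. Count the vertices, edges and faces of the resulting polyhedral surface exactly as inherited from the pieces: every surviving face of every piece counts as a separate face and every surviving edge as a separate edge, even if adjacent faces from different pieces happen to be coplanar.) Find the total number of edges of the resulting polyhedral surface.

A nonagonal pyramid: V=10, E=18, F=10.
Attach a 14-gonal antiprism (V=28, E=56, F=30) along a 3-gon: merge 3 vertices and 3 edges, delete both glued faces → V=35, E=71, F=38.
Attach a decagonal antiprism (V=20, E=40, F=22) along a 3-gon: merge 3 vertices and 3 edges, delete both glued faces → V=52, E=108, F=58.
Check: V − E + F = 52 − 108 + 58 = 2.

108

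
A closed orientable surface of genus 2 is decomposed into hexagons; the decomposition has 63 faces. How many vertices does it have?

124

χ = 2 − 2·2 = -2, and every face is a hexagon so 6F = 2E.
E = 6·63/2 = 189. Then V = -2 + E − F = -2 + 189 − 63 = 124.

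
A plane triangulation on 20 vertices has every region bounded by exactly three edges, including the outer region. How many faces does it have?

In a plane triangulation 3F = 2E and V − E + F = 2, so F = 2V − 4 = 2·20 − 4 = 36.

36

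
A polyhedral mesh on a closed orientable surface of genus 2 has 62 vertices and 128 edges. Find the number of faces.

64

For a closed orientable surface of genus 2, χ = 2 − 2·2 = -2.
F = -2 − V + E = -2 − 62 + 128 = 64.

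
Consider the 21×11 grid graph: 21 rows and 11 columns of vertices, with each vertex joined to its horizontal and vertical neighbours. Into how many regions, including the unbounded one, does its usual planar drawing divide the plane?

201

The grid has V = 21·11 = 231 vertices and E = 21·10 + 11·20 = 430 edges.
F = 2 − V + E = 2 − 231 + 430 = 201.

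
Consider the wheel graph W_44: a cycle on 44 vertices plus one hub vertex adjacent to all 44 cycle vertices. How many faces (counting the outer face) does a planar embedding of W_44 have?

W_44 has V = 44 + 1 = 45 vertices and E = 2·44 = 88 edges.
By Euler's formula F = 2 − V + E = 2 − 45 + 88 = 45.

45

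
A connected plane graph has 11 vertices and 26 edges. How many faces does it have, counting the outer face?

Euler's formula for a connected plane graph: V − E + F = 2, so F = 2 − 11 + 26 = 17.

17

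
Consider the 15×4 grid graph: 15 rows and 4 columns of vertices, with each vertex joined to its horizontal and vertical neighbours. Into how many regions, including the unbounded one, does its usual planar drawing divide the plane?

43

The grid has V = 15·4 = 60 vertices and E = 15·3 + 4·14 = 101 edges.
F = 2 − V + E = 2 − 60 + 101 = 43.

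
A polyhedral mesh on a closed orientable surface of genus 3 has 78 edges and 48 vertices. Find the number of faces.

For a closed orientable surface of genus 3, χ = 2 − 2·3 = -4.
F = -4 − V + E = -4 − 48 + 78 = 26.

26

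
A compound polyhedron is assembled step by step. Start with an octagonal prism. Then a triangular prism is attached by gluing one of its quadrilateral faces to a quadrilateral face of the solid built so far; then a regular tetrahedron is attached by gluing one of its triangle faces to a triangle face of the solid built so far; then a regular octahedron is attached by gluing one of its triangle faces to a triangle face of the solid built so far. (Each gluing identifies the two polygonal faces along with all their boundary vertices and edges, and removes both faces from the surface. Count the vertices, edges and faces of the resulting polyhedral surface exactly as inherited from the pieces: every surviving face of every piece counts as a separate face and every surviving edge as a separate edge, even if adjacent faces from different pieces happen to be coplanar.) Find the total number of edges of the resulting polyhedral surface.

41

An octagonal prism: V=16, E=24, F=10.
Attach a triangular prism (V=6, E=9, F=5) along a 4-gon: merge 4 vertices and 4 edges, delete both glued faces → V=18, E=29, F=13.
Attach a regular tetrahedron (V=4, E=6, F=4) along a 3-gon: merge 3 vertices and 3 edges, delete both glued faces → V=19, E=32, F=15.
Attach a regular octahedron (V=6, E=12, F=8) along a 3-gon: merge 3 vertices and 3 edges, delete both glued faces → V=22, E=41, F=21.
Check: V − E + F = 22 − 41 + 21 = 2.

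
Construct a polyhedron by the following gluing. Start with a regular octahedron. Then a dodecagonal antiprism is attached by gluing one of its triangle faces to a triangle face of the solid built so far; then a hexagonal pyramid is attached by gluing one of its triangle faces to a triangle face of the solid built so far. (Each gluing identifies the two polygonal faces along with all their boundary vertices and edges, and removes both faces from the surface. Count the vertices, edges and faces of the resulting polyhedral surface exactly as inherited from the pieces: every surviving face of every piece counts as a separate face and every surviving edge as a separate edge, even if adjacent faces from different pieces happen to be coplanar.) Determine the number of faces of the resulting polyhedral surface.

37

A regular octahedron: V=6, E=12, F=8.
Attach a dodecagonal antiprism (V=24, E=48, F=26) along a 3-gon: merge 3 vertices and 3 edges, delete both glued faces → V=27, E=57, F=32.
Attach a hexagonal pyramid (V=7, E=12, F=7) along a 3-gon: merge 3 vertices and 3 edges, delete both glued faces → V=31, E=66, F=37.
Check: V − E + F = 31 − 66 + 37 = 2.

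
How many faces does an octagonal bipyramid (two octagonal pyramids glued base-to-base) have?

A bipyramid over an n-gon has 2n triangular faces and n + 2 vertices: V = 8 + 2 = 10, E = 3·8 = 24, F = 2·8 = 16.

16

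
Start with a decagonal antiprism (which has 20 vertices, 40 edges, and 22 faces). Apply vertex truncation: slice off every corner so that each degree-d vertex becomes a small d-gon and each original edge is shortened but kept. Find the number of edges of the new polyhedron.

120

Truncation replaces each original edge-end by a new vertex, so V′ = 2E = 80.
Each original edge survives, and each old vertex of degree d contributes d new edges; summing degrees gives Σd = 2E, so E′ = E + 2E = 3E = 120.
Each original face survives and each original vertex becomes one new face: F′ = F + V = 42.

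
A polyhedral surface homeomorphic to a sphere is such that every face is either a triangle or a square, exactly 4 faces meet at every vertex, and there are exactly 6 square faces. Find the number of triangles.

Let x be the number of triangles; then F = 6 + x.
Edge–face incidences: 2E = 4·6 + 3·x = 24 + 3x.
Every vertex has degree 4, so 4V = 2E.
Euler: V − E + F = 2 ⇒ (2E)/4 − E + (6 + x) = 2.
Multiply by 8: 2·(2E) − 4·(2E) + 8·(6 + x) = 16, i.e. 48 + 8x − 2·(24 + 3x) = 16.
Collecting terms: 2x = 16, so x = 8.
Then 2E = 24 + 3·8 = 48, so E = 24, V = 2E/4 = 12, F = 6 + 8 = 14.

8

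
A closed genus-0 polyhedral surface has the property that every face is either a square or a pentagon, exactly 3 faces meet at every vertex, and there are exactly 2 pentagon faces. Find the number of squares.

Let x be the number of squares; then F = 2 + x.
Edge–face incidences: 2E = 5·2 + 4·x = 10 + 4x.
Every vertex has degree 3, so 3V = 2E.
Euler: V − E + F = 2 ⇒ (2E)/3 − E + (2 + x) = 2.
Multiply by 6: 2·(2E) − 3·(2E) + 6·(2 + x) = 12, i.e. 12 + 6x − (10 + 4x) = 12.
Collecting terms: 2x + 2 = 12, so 2x = 10, so x = 5.
Then 2E = 10 + 4·5 = 30, so E = 15, V = 2E/3 = 10, F = 2 + 5 = 7.

5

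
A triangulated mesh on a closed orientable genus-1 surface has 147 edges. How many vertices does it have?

χ = 2 − 2·1 = 0, and every face is a triangle so 3F = 2E.
F = 2E/3 = 98. Then V = 0 + E − F = 0 + 147 − 98 = 49.

49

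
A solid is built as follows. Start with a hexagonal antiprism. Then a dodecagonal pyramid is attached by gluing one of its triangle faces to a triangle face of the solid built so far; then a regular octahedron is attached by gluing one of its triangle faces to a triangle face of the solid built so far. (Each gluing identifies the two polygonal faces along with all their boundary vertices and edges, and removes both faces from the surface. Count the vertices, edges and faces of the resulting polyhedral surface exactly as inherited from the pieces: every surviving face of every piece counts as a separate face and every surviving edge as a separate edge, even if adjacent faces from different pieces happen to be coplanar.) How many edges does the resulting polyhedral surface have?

A hexagonal antiprism: V=12, E=24, F=14.
Attach a dodecagonal pyramid (V=13, E=24, F=13) along a 3-gon: merge 3 vertices and 3 edges, delete both glued faces → V=22, E=45, F=25.
Attach a regular octahedron (V=6, E=12, F=8) along a 3-gon: merge 3 vertices and 3 edges, delete both glued faces → V=25, E=54, F=31.
Check: V − E + F = 25 − 54 + 31 = 2.

54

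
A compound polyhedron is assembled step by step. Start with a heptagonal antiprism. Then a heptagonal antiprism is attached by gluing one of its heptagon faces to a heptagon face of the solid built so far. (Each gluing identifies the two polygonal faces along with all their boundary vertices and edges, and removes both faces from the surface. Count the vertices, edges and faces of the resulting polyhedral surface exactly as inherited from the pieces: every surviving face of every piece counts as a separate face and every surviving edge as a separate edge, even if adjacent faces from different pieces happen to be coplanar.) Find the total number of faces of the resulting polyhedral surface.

A heptagonal antiprism: V=14, E=28, F=16.
Attach a heptagonal antiprism (V=14, E=28, F=16) along a 7-gon: merge 7 vertices and 7 edges, delete both glued faces → V=21, E=49, F=30.
Check: V − E + F = 21 − 49 + 30 = 2.

30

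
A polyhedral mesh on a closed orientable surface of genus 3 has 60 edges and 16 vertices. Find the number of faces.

40

For a closed orientable surface of genus 3, χ = 2 − 2·3 = -4.
F = -4 − V + E = -4 − 16 + 60 = 40.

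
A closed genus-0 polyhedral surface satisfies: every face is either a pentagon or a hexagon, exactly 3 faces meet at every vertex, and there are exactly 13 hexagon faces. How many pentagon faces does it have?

12

Let x be the number of pentagons; then F = 13 + x.
Edge–face incidences: 2E = 6·13 + 5·x = 78 + 5x.
Every vertex has degree 3, so 3V = 2E.
Euler: V − E + F = 2 ⇒ (2E)/3 − E + (13 + x) = 2.
Multiply by 6: 2·(2E) − 3·(2E) + 6·(13 + x) = 12, i.e. 78 + 6x − (78 + 5x) = 12.
Collecting terms: x = 12.
Then 2E = 78 + 5·12 = 138, so E = 69, V = 2E/3 = 46, F = 13 + 12 = 25.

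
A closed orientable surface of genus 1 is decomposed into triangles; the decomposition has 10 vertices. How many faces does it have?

20

χ = 2 − 2·1 = 0, and every face is a triangle so 3F = 2E.
V − E + F = 0 with E = 3F/2 gives 10 − (3/2 − 1)·F = 0, so F = 20 and E = 30.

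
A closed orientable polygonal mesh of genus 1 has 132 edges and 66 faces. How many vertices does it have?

66

For a closed orientable surface of genus 1, χ = 2 − 2·1 = 0.
V = 0 + E − F = 0 + 132 − 66 = 66.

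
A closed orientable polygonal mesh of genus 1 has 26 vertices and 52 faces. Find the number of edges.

78

For a closed orientable surface of genus 1, χ = 2 − 2·1 = 0.
E = V + F − (0) = 26 + 52 − (0) = 78.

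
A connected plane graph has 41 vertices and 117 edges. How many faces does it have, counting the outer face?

78

Euler's formula for a connected plane graph: V − E + F = 2, so F = 2 − 41 + 117 = 78.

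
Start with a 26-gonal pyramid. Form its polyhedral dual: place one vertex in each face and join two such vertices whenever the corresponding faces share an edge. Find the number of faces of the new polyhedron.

27

The base solid has V = 27, E = 52, F = 27.
The dual swaps V and F and preserves E: V′ = F = 27, E′ = E = 52, F′ = V = 27.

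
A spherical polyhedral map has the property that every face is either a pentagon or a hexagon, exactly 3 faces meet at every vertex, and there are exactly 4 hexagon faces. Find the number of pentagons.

12

Let x be the number of pentagons; then F = 4 + x.
Edge–face incidences: 2E = 6·4 + 5·x = 24 + 5x.
Every vertex has degree 3, so 3V = 2E.
Euler: V − E + F = 2 ⇒ (2E)/3 − E + (4 + x) = 2.
Multiply by 6: 2·(2E) − 3·(2E) + 6·(4 + x) = 12, i.e. 24 + 6x − (24 + 5x) = 12.
Collecting terms: x = 12.
Then 2E = 24 + 5·12 = 84, so E = 42, V = 2E/3 = 28, F = 4 + 12 = 16.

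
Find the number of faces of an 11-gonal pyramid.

A pyramid on an n-gon base has one n-gon and n triangles: V = 11 + 1 = 12, E = 2·11 = 22, F = 11 + 1 = 12.

12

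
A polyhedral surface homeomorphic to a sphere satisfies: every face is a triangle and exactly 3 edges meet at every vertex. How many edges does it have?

6

Each face has 3 edges and each edge borders two faces, so 2E = 3F.
Each vertex has degree 3, so 3V = 2E and hence V = 3F/3.
Euler: V − E + F = 2 ⇒ (3F/3) − (3F/2) + F = 2.
Multiply by 6: (6 − 9 + 6)F = 12, i.e. 3F = 12.
So F = 4, E = 3·4/2 = 6, V = 3·4/3 = 4.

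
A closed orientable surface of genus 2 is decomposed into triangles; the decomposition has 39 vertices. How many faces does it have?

82

χ = 2 − 2·2 = -2, and every face is a triangle so 3F = 2E.
V − E + F = -2 with E = 3F/2 gives 39 − (3/2 − 1)·F = -2, so F = 82 and E = 123.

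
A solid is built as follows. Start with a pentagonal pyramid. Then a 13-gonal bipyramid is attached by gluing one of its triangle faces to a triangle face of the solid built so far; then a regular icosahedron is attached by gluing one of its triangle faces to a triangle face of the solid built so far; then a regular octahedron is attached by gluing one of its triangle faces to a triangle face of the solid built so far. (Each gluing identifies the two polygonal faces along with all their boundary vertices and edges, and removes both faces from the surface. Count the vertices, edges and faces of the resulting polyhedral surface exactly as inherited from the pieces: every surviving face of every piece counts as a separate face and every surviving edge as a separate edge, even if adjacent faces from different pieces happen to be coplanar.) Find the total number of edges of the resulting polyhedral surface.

A pentagonal pyramid: V=6, E=10, F=6.
Attach a 13-gonal bipyramid (V=15, E=39, F=26) along a 3-gon: merge 3 vertices and 3 edges, delete both glued faces → V=18, E=46, F=30.
Attach a regular icosahedron (V=12, E=30, F=20) along a 3-gon: merge 3 vertices and 3 edges, delete both glued faces → V=27, E=73, F=48.
Attach a regular octahedron (V=6, E=12, F=8) along a 3-gon: merge 3 vertices and 3 edges, delete both glued faces → V=30, E=82, F=54.
Check: V − E + F = 30 − 82 + 54 = 2.

82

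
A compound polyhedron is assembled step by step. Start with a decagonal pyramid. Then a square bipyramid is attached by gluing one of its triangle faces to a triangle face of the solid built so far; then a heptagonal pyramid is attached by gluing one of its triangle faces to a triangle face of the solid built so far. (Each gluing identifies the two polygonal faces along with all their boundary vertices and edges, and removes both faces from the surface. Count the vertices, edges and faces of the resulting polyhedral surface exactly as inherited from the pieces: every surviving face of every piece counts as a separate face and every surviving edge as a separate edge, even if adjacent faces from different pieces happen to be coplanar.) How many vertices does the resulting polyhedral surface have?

A decagonal pyramid: V=11, E=20, F=11.
Attach a square bipyramid (V=6, E=12, F=8) along a 3-gon: merge 3 vertices and 3 edges, delete both glued faces → V=14, E=29, F=17.
Attach a heptagonal pyramid (V=8, E=14, F=8) along a 3-gon: merge 3 vertices and 3 edges, delete both glued faces → V=19, E=40, F=23.
Check: V − E + F = 19 − 40 + 23 = 2.

19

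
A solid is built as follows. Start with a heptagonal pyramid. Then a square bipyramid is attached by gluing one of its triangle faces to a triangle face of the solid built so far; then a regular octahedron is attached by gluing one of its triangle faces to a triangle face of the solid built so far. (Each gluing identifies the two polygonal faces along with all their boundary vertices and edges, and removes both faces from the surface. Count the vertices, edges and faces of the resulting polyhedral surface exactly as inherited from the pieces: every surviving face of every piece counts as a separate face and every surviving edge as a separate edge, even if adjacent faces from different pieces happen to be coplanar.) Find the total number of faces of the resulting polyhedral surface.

20

A heptagonal pyramid: V=8, E=14, F=8.
Attach a square bipyramid (V=6, E=12, F=8) along a 3-gon: merge 3 vertices and 3 edges, delete both glued faces → V=11, E=23, F=14.
Attach a regular octahedron (V=6, E=12, F=8) along a 3-gon: merge 3 vertices and 3 edges, delete both glued faces → V=14, E=32, F=20.
Check: V − E + F = 14 − 32 + 20 = 2.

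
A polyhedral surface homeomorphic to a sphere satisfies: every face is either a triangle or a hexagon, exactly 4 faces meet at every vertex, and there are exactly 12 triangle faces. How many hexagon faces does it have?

Let x be the number of hexagons; then F = 12 + x.
Edge–face incidences: 2E = 3·12 + 6·x = 36 + 6x.
Every vertex has degree 4, so 4V = 2E.
Euler: V − E + F = 2 ⇒ (2E)/4 − E + (12 + x) = 2.
Multiply by 8: 2·(2E) − 4·(2E) + 8·(12 + x) = 16, i.e. 96 + 8x − 2·(36 + 6x) = 16.
Collecting terms: −4x + 24 = 16, so −4x = −8, so x = 2.
Then 2E = 36 + 6·2 = 48, so E = 24, V = 2E/4 = 12, F = 12 + 2 = 14.

2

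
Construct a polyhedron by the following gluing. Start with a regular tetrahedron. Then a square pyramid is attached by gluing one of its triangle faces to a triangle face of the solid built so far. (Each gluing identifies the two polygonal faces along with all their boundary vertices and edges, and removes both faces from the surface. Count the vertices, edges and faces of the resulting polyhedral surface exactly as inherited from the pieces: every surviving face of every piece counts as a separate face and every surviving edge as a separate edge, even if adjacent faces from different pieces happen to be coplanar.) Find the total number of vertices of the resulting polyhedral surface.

6

A regular tetrahedron: V=4, E=6, F=4.
Attach a square pyramid (V=5, E=8, F=5) along a 3-gon: merge 3 vertices and 3 edges, delete both glued faces → V=6, E=11, F=7.
Check: V − E + F = 6 − 11 + 7 = 2.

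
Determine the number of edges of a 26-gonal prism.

78

A prism on an n-gon has two n-gon bases and n rectangular sides: V = 2·26 = 52, E = 3·26 = 78, F = 26 + 2 = 28.
Check: V − E + F = 52 − 78 + 28 = 2.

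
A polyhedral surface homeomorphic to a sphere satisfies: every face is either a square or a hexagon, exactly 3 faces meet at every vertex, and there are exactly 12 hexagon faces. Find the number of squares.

Let x be the number of squares; then F = 12 + x.
Edge–face incidences: 2E = 6·12 + 4·x = 72 + 4x.
Every vertex has degree 3, so 3V = 2E.
Euler: V − E + F = 2 ⇒ (2E)/3 − E + (12 + x) = 2.
Multiply by 6: 2·(2E) − 3·(2E) + 6·(12 + x) = 12, i.e. 72 + 6x − (72 + 4x) = 12.
Collecting terms: 2x = 12, so x = 6.
Then 2E = 72 + 4·6 = 96, so E = 48, V = 2E/3 = 32, F = 12 + 6 = 18.

6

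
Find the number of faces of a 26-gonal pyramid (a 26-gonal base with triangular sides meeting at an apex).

27

A pyramid on an n-gon base has one n-gon and n triangles: V = 26 + 1 = 27, E = 2·26 = 52, F = 26 + 1 = 27.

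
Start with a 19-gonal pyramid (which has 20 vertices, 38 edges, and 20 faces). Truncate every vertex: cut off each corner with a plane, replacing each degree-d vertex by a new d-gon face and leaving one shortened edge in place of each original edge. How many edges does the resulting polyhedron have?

114

Truncation replaces each original edge-end by a new vertex, so V′ = 2E = 76.
Each original edge survives, and each old vertex of degree d contributes d new edges; summing degrees gives Σd = 2E, so E′ = E + 2E = 3E = 114.
Each original face survives and each original vertex becomes one new face: F′ = F + V = 40.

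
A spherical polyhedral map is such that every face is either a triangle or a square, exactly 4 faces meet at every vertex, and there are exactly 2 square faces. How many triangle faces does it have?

Let x be the number of triangles; then F = 2 + x.
Edge–face incidences: 2E = 4·2 + 3·x = 8 + 3x.
Every vertex has degree 4, so 4V = 2E.
Euler: V − E + F = 2 ⇒ (2E)/4 − E + (2 + x) = 2.
Multiply by 8: 2·(2E) − 4·(2E) + 8·(2 + x) = 16, i.e. 16 + 8x − 2·(8 + 3x) = 16.
Collecting terms: 2x = 16, so x = 8.
Then 2E = 8 + 3·8 = 32, so E = 16, V = 2E/4 = 8, F = 2 + 8 = 10.

8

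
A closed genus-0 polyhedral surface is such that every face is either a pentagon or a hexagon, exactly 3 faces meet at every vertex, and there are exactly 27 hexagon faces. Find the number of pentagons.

Let x be the number of pentagons; then F = 27 + x.
Edge–face incidences: 2E = 6·27 + 5·x = 162 + 5x.
Every vertex has degree 3, so 3V = 2E.
Euler: V − E + F = 2 ⇒ (2E)/3 − E + (27 + x) = 2.
Multiply by 6: 2·(2E) − 3·(2E) + 6·(27 + x) = 12, i.e. 162 + 6x − (162 + 5x) = 12.
Collecting terms: x = 12.
Then 2E = 162 + 5·12 = 222, so E = 111, V = 2E/3 = 74, F = 27 + 12 = 39.

12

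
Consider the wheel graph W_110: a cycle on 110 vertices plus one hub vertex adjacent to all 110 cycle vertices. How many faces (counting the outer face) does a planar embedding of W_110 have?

111

W_110 has V = 110 + 1 = 111 vertices and E = 2·110 = 220 edges.
By Euler's formula F = 2 − V + E = 2 − 111 + 220 = 111.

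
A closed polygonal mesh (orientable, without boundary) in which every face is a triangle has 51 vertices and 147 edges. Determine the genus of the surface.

Every face is a triangle and each edge borders two faces, so 3F = 2·147, giving F = 98.
χ = V − E + F = 51 − 147 + 98 = 2.
For a closed orientable surface χ = 2 − 2g, so g = (2 − (2))/2 = 0.

0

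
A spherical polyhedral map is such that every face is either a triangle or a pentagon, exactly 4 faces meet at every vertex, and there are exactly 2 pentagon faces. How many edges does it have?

Let x be the number of triangles; then F = 2 + x.
Edge–face incidences: 2E = 5·2 + 3·x = 10 + 3x.
Every vertex has degree 4, so 4V = 2E.
Euler: V − E + F = 2 ⇒ (2E)/4 − E + (2 + x) = 2.
Multiply by 8: 2·(2E) − 4·(2E) + 8·(2 + x) = 16, i.e. 16 + 8x − 2·(10 + 3x) = 16.
Collecting terms: 2x − 4 = 16, so 2x = 20, so x = 10.
Then 2E = 10 + 3·10 = 40, so E = 20, V = 2E/4 = 10, F = 2 + 10 = 12.

20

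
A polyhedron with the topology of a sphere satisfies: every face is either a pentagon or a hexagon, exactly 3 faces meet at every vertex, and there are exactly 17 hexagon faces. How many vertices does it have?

54

Let x be the number of pentagons; then F = 17 + x.
Edge–face incidences: 2E = 6·17 + 5·x = 102 + 5x.
Every vertex has degree 3, so 3V = 2E.
Euler: V − E + F = 2 ⇒ (2E)/3 − E + (17 + x) = 2.
Multiply by 6: 2·(2E) − 3·(2E) + 6·(17 + x) = 12, i.e. 102 + 6x − (102 + 5x) = 12.
Collecting terms: x = 12.
Then 2E = 102 + 5·12 = 162, so E = 81, V = 2E/3 = 54, F = 17 + 12 = 29.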